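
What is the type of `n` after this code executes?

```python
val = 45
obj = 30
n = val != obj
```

Comparison operators return bool

bool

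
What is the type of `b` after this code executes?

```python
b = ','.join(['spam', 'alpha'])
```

str.join() returns str

str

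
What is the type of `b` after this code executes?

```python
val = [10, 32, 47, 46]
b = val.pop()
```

list.pop() returns the popped element (int here)

int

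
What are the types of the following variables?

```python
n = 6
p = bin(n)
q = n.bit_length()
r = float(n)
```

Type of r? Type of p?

float() returns float; bin() returns str

float, str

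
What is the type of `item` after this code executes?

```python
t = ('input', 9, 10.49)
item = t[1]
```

Index 1 of tuple is 9 which is int

int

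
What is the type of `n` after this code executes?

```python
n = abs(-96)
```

abs() of int returns int

int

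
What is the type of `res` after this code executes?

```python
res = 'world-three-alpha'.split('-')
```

str.split() returns list

list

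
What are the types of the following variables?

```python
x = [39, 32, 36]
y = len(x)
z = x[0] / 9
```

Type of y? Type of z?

len() returns int; int / int returns float

int, float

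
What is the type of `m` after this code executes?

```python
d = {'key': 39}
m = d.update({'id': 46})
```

dict.update() returns None

NoneType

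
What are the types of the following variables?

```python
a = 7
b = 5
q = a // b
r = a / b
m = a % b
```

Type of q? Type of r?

int // int returns int; int / int returns float

int, float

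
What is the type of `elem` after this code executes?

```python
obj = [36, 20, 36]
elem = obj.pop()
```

list.pop() returns the popped element (int here)

int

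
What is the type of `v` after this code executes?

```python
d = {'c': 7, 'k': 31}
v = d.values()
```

.values() returns a dict_values view object

dict_values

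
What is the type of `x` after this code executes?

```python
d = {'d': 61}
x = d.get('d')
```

dict.get() returns the value (int) when key is found

int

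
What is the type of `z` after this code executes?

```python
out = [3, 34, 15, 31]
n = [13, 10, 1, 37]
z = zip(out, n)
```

zip() returns a zip iterator object

zip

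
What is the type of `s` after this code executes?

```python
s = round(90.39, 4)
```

round() with ndigits arg returns float

float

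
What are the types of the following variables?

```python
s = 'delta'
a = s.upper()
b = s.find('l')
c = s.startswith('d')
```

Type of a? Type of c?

str.upper() returns str; str.startswith() returns bool

str, bool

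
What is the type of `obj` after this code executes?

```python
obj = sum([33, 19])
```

sum() of ints returns int

int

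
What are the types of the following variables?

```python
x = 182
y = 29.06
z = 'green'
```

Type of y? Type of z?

y is float; z is str

float, str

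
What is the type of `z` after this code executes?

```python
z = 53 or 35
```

'or' returns the first truthy value (53, which is int)

int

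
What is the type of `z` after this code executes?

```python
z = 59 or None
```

'or' returns first truthy value (59, int)

int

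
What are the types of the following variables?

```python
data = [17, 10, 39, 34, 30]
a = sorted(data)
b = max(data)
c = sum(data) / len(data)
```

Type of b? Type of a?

max of ints returns int; sorted() returns list

int, list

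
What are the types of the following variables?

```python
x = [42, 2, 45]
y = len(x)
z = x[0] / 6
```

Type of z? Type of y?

int / int returns float; len() returns int

float, int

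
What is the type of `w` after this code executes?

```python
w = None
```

None has type NoneType

NoneType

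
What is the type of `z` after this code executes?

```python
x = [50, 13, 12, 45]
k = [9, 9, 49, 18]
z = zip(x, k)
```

zip() returns a zip iterator object

zip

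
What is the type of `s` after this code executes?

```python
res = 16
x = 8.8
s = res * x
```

int * float returns float (16 * 8.8 = 140.8)

float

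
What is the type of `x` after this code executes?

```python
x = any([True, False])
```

any() returns bool

bool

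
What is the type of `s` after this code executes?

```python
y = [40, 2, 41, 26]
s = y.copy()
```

list.copy() returns list

list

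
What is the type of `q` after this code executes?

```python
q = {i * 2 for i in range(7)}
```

A set comprehension {expr for x in iterable} produces a set

set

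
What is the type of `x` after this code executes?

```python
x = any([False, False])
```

any() returns bool

bool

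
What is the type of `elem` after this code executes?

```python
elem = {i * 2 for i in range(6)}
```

A set comprehension {expr for x in iterable} produces a set

set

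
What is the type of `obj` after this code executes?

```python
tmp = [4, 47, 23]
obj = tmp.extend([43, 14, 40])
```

list.extend() returns None

NoneType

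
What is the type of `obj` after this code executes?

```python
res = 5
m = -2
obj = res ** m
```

int ** negative int returns float

float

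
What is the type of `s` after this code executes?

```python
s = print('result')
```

print() returns None

NoneType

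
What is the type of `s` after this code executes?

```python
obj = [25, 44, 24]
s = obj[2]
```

Indexing a list of ints returns int (obj[2] = 24)

int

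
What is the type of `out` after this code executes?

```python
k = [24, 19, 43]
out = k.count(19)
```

list.count() returns int

int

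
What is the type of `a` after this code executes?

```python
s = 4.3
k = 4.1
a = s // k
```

float // float returns float (floor division preserves float type)

float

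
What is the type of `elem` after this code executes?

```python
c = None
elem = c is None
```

'is' comparison returns bool

bool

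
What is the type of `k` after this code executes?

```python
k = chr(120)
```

chr() returns str (single character)

str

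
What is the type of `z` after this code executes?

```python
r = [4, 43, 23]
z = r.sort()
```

list.sort() returns None (sorts in place)

NoneType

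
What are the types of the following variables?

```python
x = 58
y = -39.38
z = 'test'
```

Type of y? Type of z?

y is float; z is str

float, str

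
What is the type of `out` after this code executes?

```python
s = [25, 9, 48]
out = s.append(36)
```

list.append() returns None (mutates in place)

NoneType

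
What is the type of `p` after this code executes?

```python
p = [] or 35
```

'or' returns first truthy value (35, which is int)

int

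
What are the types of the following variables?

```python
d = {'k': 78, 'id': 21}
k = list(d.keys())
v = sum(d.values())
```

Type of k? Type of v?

list(...) returns list; sum of int values returns int

list, int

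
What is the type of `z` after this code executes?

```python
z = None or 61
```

'or' with None returns the other value (61, int)

int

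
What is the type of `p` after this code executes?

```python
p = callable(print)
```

callable() returns bool

bool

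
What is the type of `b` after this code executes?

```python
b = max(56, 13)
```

max() of ints returns int

int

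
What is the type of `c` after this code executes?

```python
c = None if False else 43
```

Ternary: condition is False, else branch (43) taken → int

int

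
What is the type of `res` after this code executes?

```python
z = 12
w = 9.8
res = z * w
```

int * float returns float (12 * 9.8 = 117.6)

float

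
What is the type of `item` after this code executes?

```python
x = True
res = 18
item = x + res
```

bool + int returns int (True is 1, so 1 + 18 = 19)

int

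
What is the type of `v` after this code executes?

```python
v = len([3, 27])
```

len() always returns int

int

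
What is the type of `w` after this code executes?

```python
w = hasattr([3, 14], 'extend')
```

hasattr() returns bool

bool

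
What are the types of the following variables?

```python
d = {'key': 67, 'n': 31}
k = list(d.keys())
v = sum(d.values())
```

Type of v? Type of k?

sum of int values returns int; list(...) returns list

int, list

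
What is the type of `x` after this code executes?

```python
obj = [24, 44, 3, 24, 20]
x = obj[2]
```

Indexing a list of ints returns int (obj[2] = 3)

int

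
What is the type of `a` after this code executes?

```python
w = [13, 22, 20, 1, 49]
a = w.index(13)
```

list.index() returns int

int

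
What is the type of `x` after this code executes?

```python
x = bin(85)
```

bin() returns str representation

str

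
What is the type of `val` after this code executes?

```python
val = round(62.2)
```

round() with no ndigits arg returns int

int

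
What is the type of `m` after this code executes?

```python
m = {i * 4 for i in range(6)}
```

A set comprehension {expr for x in iterable} produces a set

set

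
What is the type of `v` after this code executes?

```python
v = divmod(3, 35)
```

divmod() returns a tuple (quotient, remainder)

tuple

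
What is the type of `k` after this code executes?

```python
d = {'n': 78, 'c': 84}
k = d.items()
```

dict.items() returns a dict_items view

dict_items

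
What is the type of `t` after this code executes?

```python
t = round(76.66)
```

round() with no ndigits arg returns int

int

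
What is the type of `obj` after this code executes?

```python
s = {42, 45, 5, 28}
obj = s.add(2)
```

set.add() returns None (mutates in place)

NoneType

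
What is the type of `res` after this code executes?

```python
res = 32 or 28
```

'or' returns the first truthy value (32, which is int)

int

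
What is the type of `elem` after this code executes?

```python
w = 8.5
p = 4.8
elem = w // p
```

float // float returns float (floor division preserves float type)

float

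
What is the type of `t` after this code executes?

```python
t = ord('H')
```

ord() returns int (Unicode code point)

int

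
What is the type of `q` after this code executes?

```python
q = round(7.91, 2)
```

round() with ndigits arg returns float

float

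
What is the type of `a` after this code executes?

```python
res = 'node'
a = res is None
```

'is' comparison returns bool

bool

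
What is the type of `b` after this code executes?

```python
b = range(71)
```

range() returns a range object

range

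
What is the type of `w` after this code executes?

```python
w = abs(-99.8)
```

abs() of float returns float

float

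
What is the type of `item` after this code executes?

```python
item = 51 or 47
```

'or' returns the first truthy value (51, which is int)

int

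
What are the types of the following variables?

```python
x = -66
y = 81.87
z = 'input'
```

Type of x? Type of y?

x is int; y is float

int, float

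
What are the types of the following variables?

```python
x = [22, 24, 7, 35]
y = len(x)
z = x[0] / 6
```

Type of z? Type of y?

int / int returns float; len() returns int

float, int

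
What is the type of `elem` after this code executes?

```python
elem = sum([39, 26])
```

sum() of ints returns int

int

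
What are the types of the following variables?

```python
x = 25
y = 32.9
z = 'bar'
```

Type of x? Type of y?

x is int; y is float

int, float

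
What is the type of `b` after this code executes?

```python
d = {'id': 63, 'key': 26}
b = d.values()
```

.values() returns a dict_values view object

dict_values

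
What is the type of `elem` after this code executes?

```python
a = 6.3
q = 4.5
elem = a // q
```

float // float returns float (floor division preserves float type)

float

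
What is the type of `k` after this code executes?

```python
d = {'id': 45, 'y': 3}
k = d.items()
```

dict.items() returns a dict_items view

dict_items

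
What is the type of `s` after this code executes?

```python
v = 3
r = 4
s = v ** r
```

int ** positive int returns int (3 ** 4 = 81)

int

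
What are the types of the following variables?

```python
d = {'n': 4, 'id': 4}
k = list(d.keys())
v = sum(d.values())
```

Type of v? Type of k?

sum of int values returns int; list(...) returns list

int, list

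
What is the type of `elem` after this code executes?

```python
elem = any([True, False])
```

any() returns bool

bool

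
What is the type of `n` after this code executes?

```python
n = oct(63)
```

oct() returns str representation

str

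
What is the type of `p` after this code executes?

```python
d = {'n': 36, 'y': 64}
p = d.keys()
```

.keys() returns a dict_keys view object

dict_keys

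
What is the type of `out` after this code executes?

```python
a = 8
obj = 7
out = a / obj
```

int / int always returns float in Python 3 (8 / 7 = 1.14286)

float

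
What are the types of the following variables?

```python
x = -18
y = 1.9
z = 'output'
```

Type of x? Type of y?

x is int; y is float

int, float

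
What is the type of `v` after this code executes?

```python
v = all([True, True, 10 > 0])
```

all() returns bool

bool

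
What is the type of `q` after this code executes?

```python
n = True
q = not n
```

'not' always returns bool

bool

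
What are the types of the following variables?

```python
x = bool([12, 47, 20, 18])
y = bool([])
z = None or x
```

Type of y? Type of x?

bool() returns bool; bool() returns bool

bool, bool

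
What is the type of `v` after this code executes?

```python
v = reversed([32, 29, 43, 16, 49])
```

reversed() on a list returns a list_reverseiterator

list_reverseiterator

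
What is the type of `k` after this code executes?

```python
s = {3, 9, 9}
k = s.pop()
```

Popping from a set of ints returns int

int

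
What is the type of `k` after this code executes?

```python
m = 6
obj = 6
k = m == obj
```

Equality comparison returns bool

bool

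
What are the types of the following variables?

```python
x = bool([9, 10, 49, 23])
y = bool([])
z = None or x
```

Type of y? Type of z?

bool() returns bool; None or <bool> returns the bool

bool, bool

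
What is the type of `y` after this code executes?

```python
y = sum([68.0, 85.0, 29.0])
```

sum() of floats returns float

float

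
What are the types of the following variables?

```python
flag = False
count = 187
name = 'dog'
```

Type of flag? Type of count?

flag is bool; count is int

bool, int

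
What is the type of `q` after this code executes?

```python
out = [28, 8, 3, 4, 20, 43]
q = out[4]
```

Indexing a list of ints returns int (out[4] = 20)

int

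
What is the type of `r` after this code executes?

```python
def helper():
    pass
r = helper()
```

A function with no return statement returns None

NoneType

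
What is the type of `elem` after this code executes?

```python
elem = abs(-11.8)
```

abs() of float returns float

float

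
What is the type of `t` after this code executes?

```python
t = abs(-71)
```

abs() of int returns int

int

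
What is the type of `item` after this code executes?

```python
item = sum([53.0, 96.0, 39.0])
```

sum() of floats returns float

float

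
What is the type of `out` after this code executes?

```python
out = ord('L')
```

ord() returns int (Unicode code point)

int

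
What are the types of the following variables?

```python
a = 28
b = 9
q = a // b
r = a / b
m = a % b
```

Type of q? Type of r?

int // int returns int; int / int returns float

int, float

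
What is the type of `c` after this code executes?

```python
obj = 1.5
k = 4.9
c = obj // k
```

float // float returns float (floor division preserves float type)

float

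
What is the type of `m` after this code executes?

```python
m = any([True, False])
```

any() returns bool

bool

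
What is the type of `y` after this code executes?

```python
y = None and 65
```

'and' returns first falsy value (None)

NoneType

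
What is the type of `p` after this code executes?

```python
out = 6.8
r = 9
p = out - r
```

float - int returns float (6.8 - 9 = -2.2)

float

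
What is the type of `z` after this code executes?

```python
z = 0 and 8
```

'and' returns the first falsy value (0, which is int)

int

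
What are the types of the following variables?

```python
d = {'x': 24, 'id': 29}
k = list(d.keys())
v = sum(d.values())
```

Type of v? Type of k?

sum of int values returns int; list(...) returns list

int, list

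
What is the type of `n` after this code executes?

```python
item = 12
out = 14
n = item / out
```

int / int always returns float in Python 3 (12 / 14 = 0.857143)

float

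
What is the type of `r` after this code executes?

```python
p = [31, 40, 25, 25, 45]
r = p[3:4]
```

Slicing a list always returns a list

list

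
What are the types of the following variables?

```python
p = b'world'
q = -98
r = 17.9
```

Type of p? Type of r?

p is bytes; r is float

bytes, float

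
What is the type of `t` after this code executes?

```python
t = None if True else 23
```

Ternary: condition is True, if branch (None) taken → NoneType

NoneType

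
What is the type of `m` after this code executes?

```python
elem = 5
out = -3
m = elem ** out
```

int ** negative int returns float

float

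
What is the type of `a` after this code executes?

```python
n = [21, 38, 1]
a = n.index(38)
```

list.index() returns int

int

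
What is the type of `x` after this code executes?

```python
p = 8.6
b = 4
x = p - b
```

float - int returns float (8.6 - 4 = 4.6)

float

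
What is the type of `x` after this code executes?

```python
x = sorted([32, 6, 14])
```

sorted() always returns list

list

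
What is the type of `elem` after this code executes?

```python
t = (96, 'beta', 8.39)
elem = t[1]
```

Index 1 of tuple is 'beta' which is str

str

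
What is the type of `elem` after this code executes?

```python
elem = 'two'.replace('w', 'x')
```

str.replace() returns str

str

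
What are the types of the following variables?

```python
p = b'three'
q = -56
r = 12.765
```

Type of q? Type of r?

q is int; r is float

int, float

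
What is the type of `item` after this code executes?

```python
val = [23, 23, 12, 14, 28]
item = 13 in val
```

'in' operator returns bool

bool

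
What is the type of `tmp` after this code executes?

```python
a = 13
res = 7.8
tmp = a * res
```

int * float returns float (13 * 7.8 = 101.4)

float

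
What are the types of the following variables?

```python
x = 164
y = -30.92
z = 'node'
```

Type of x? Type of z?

x is int; z is str

int, str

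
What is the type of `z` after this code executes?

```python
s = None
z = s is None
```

'is' comparison returns bool

bool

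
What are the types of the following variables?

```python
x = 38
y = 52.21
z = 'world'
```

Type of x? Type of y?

x is int; y is float

int, float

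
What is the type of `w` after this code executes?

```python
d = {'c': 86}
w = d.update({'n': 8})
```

dict.update() returns None

NoneType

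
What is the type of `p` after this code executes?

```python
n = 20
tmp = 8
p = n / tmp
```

int / int always returns float in Python 3 (20 / 8 = 2.5)

float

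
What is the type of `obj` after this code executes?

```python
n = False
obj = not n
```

'not' always returns bool

bool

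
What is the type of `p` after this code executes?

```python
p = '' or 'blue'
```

'or' returns first truthy value ('blue', which is str)

str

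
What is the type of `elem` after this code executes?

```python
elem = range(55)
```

range() returns a range object

range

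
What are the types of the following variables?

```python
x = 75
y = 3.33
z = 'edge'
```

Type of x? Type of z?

x is int; z is str

int, str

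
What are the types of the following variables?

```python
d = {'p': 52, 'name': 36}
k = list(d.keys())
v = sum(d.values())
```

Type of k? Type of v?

list(...) returns list; sum of int values returns int

list, int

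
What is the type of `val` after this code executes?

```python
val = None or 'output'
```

'or' with None returns the other value ('output', str)

str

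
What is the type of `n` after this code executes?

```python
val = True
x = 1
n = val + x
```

bool + int returns int (True is 1, so 1 + 1 = 2)

int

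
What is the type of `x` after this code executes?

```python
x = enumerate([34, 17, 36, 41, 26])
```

enumerate() returns an enumerate iterator object

enumerate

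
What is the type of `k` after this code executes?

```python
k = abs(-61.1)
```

abs() of float returns float

float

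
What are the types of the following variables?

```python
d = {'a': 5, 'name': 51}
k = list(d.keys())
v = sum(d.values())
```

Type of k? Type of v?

list(...) returns list; sum of int values returns int

list, int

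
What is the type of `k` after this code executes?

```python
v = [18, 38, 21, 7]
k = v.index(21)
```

list.index() returns int

int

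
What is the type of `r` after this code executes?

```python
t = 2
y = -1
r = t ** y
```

int ** negative int returns float

float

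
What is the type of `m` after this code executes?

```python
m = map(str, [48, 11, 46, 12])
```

map() returns a map iterator object

map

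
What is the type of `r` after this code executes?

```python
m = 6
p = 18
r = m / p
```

int / int always returns float in Python 3 (6 / 18 = 0.333333)

float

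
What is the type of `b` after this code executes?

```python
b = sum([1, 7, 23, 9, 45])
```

sum() of ints returns int

int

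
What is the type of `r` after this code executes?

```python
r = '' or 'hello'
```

'or' returns first truthy value ('hello', which is str)

str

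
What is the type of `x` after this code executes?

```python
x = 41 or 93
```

'or' returns the first truthy value (41, which is int)

int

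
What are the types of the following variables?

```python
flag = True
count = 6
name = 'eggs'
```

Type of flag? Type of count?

flag is bool; count is int

bool, int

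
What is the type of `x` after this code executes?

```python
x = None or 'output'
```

'or' with None returns the other value ('output', str)

str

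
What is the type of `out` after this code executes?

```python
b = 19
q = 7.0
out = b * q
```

int * float returns float (19 * 7.0 = 133.0)

float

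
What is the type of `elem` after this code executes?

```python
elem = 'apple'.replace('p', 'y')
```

str.replace() returns str

str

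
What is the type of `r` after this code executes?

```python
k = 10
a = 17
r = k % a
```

int % int returns int (10 % 17 = 10)

int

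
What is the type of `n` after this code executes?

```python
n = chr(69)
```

chr() returns str (single character)

str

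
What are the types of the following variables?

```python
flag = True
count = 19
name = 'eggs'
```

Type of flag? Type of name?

flag is bool; name is str

bool, str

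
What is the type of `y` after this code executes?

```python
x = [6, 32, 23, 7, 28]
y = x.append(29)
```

list.append() returns None (mutates in place)

NoneType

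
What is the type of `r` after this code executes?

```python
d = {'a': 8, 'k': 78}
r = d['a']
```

Accessing dict[str, int] with key 'a' returns int value 8

int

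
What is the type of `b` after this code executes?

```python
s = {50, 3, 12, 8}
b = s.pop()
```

Popping from a set of ints returns int

int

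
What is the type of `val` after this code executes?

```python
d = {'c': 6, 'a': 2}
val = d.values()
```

.values() returns a dict_values view object

dict_values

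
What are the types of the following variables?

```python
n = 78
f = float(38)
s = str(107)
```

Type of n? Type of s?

n is int; s is str

int, str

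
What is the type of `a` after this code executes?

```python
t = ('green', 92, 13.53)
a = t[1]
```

Index 1 of tuple is 92 which is int

int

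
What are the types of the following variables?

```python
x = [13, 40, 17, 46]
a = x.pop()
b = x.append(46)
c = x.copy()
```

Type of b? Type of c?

list.append() returns None; list.copy() returns list

NoneType, list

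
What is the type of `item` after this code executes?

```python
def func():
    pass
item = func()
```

A function with no return statement returns None

NoneType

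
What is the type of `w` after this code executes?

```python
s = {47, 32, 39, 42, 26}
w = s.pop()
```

Popping from a set of ints returns int

int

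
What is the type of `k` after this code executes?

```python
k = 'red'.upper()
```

str.upper() returns str

str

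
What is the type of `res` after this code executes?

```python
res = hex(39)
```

hex() returns str representation

str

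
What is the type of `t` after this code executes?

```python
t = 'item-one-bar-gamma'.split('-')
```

str.split() returns list

list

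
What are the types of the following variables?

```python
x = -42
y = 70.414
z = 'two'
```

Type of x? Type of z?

x is int; z is str

int, str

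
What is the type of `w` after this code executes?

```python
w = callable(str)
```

callable() returns bool

bool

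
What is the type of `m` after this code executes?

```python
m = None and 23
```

'and' returns first falsy value (None)

NoneType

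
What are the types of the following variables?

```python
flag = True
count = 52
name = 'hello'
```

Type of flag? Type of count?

flag is bool; count is int

bool, int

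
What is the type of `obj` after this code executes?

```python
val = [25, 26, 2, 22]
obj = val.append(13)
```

list.append() returns None (mutates in place)

NoneType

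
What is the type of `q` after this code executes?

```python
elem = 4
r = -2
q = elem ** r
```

int ** negative int returns float

float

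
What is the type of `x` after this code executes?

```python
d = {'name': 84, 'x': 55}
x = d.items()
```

dict.items() returns a dict_items view

dict_items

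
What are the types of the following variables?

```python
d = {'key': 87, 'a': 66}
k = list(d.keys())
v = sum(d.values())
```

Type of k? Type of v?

list(...) returns list; sum of int values returns int

list, int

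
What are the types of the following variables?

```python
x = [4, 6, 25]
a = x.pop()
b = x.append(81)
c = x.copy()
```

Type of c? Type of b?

list.copy() returns list; list.append() returns None

list, NoneType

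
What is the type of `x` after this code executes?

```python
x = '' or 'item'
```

'or' returns first truthy value ('item', which is str)

str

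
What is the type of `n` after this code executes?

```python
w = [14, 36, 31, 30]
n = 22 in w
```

'in' operator returns bool

bool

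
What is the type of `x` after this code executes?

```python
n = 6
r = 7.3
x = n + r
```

int + float returns float (6 + 7.3 = 13.3)

float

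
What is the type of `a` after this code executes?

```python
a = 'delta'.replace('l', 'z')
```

str.replace() returns str

str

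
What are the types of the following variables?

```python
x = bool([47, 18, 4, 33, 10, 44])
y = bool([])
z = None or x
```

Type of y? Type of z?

bool() returns bool; None or <bool> returns the bool

bool, bool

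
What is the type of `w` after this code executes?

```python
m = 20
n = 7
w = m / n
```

int / int always returns float in Python 3 (20 / 7 = 2.85714)

float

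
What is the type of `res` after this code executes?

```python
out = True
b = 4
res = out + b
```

bool + int returns int (True is 1, so 1 + 4 = 5)

int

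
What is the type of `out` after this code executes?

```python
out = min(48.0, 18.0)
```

min() of floats returns float

float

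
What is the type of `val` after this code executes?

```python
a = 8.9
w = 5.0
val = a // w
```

float // float returns float (floor division preserves float type)

float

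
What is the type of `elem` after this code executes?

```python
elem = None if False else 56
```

Ternary: condition is False, else branch (56) taken → int

int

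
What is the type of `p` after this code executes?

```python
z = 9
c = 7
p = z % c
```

int % int returns int (9 % 7 = 2)

int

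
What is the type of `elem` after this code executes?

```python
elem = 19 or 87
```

'or' returns the first truthy value (19, which is int)

int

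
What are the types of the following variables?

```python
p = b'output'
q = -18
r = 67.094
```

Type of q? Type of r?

q is int; r is float

int, float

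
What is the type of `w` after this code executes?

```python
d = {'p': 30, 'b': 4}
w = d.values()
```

.values() returns a dict_values view object

dict_values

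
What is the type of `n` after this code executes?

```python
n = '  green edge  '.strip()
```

str.strip() returns str

str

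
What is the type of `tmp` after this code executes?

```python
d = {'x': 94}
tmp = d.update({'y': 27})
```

dict.update() returns None

NoneType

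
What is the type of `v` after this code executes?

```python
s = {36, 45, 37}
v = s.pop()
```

Popping from a set of ints returns int

int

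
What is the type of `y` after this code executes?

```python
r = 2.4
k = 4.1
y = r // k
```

float // float returns float (floor division preserves float type)

float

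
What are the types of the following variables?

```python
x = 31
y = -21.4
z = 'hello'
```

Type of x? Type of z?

x is int; z is str

int, str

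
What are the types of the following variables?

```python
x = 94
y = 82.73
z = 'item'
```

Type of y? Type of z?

y is float; z is str

float, str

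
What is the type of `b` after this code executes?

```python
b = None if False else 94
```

Ternary: condition is False, else branch (94) taken → int

int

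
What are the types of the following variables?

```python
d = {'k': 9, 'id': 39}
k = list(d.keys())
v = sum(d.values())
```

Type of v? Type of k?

sum of int values returns int; list(...) returns list

int, list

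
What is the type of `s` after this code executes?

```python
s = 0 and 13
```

'and' returns the first falsy value (0, which is int)

int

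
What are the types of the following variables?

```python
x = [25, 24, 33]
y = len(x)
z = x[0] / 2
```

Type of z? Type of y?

int / int returns float; len() returns int

float, int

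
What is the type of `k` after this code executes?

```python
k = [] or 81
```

'or' returns first truthy value (81, which is int)

int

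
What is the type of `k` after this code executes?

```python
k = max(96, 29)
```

max() of ints returns int

int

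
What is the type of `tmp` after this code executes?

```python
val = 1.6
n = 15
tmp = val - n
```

float - int returns float (1.6 - 15 = -13.4)

float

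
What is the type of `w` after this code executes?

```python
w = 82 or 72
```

'or' returns the first truthy value (82, which is int)

int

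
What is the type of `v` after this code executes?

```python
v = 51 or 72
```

'or' returns the first truthy value (51, which is int)

int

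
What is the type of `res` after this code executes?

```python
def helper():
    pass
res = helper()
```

A function with no return statement returns None

NoneType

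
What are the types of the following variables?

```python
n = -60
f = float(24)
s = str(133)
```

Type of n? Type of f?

n is int; f is float

int, float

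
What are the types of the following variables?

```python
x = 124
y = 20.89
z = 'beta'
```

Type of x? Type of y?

x is int; y is float

int, float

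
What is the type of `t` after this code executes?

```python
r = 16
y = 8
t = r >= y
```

Comparison operators return bool

bool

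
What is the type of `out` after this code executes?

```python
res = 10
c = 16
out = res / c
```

int / int always returns float in Python 3 (10 / 16 = 0.625)

float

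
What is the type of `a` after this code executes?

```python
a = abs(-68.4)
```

abs() of float returns float

float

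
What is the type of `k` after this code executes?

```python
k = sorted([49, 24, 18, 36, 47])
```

sorted() always returns list

list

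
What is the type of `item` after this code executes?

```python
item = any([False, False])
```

any() returns bool

bool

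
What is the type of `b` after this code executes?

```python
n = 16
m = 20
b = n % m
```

int % int returns int (16 % 20 = 16)

int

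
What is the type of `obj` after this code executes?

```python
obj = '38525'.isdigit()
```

str.isdigit() returns bool

bool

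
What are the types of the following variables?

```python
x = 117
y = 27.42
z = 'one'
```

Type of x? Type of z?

x is int; z is str

int, str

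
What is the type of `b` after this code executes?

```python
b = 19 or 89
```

'or' returns the first truthy value (19, which is int)

int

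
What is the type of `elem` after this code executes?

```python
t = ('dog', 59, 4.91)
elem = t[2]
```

Index 2 of tuple is 4.91 which is float

float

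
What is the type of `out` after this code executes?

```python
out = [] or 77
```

'or' returns first truthy value (77, which is int)

int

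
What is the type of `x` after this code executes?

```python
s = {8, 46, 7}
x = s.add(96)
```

set.add() returns None (mutates in place)

NoneType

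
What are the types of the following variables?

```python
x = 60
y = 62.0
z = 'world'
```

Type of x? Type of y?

x is int; y is float

int, float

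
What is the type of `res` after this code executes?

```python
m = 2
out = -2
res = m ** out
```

int ** negative int returns float

float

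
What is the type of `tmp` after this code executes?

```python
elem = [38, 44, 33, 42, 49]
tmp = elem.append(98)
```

list.append() returns None (mutates in place)

NoneType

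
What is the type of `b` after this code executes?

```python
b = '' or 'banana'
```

'or' returns first truthy value ('banana', which is str)

str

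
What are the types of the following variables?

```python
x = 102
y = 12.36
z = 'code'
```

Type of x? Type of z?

x is int; z is str

int, str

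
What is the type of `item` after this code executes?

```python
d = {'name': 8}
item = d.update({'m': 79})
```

dict.update() returns None

NoneType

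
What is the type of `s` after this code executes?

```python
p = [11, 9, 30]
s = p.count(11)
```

list.count() returns int

int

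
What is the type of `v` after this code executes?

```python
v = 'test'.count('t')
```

str.count() returns int

int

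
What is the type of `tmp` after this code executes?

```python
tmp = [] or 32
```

'or' returns first truthy value (32, which is int)

int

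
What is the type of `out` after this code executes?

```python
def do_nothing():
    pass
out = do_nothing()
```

A function with no return statement returns None

NoneType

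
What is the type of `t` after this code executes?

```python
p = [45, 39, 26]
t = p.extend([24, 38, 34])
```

list.extend() returns None

NoneType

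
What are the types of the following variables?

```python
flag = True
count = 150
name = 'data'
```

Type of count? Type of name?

count is int; name is str

int, str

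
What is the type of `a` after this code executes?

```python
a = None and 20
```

'and' returns first falsy value (None)

NoneType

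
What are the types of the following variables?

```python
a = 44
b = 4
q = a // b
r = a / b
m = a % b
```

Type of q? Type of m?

int // int returns int; int % int returns int

int, int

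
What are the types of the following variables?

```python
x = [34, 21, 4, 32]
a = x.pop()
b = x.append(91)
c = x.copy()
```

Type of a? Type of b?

list.pop() returns the element (int); list.append() returns None

int, NoneType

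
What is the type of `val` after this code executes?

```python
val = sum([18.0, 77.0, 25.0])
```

sum() of floats returns float

float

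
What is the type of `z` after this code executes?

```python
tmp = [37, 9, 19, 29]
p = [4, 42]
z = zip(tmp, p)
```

zip() returns a zip iterator object

zip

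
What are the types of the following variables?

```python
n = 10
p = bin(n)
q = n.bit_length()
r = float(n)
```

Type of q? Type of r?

int.bit_length() returns int; float() returns float

int, float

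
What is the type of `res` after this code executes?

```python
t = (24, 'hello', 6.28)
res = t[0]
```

Index 0 of tuple is 24 which is int

int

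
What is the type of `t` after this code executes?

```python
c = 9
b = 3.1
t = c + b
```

int + float returns float (9 + 3.1 = 12.1)

float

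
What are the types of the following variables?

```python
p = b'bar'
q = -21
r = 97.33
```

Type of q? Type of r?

q is int; r is float

int, float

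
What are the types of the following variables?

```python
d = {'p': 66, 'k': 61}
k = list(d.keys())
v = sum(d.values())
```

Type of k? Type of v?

list(...) returns list; sum of int values returns int

list, int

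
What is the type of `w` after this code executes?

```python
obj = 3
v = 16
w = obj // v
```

int // int returns int (3 // 16 = 0)

int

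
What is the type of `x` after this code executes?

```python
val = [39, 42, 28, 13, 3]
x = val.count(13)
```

list.count() returns int

int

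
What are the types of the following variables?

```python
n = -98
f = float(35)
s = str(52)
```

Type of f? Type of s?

f is float; s is str

float, str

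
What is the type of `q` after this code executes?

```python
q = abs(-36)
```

abs() of int returns int

int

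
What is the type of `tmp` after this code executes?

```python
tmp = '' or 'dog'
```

'or' returns first truthy value ('dog', which is str)

str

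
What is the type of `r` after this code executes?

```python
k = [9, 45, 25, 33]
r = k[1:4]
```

Slicing a list always returns a list

list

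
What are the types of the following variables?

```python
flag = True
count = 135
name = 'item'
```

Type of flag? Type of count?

flag is bool; count is int

bool, int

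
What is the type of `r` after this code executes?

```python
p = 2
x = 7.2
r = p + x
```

int + float returns float (2 + 7.2 = 9.2)

float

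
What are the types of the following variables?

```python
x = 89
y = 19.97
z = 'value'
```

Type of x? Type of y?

x is int; y is float

int, float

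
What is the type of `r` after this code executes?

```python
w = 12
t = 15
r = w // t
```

int // int returns int (12 // 15 = 0)

int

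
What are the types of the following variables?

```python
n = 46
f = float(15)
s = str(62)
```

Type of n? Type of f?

n is int; f is float

int, float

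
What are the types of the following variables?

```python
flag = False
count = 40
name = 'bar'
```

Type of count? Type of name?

count is int; name is str

int, str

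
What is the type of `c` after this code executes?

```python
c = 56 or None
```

'or' returns first truthy value (56, int)

int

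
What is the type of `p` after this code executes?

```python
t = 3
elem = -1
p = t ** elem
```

int ** negative int returns float

float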